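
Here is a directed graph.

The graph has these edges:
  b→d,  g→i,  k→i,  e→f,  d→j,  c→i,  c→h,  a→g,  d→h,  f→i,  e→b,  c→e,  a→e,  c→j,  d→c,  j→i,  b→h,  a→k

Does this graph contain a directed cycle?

Yes

DFS with white/gray/black marking, starting from g:
g gray
  i gray
  i black
g black
a gray
  a→g: g black — skip
  k gray
    k→i: i black — skip
  k black
  e gray
    b gray
      d gray
        c gray
          c→e: e is gray → back edge
Back edge found, so a cycle exists: e → b → d → c → e.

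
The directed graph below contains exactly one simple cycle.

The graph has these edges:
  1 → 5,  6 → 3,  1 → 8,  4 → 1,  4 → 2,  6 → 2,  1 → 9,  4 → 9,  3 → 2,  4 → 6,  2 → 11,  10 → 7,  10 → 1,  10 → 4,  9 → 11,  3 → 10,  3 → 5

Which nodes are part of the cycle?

DFS with gray/black marking from 10:
10 gray
  1 gray
    8 gray
    8 black
    9 gray
      11 gray
      11 black
    9 black
    5 gray
    5 black
  1 black
  4 gray
    2 gray
      2→11: 11 black — skip
    2 black
    4→9: 9 black — skip
    6 gray
      6→2: 2 black — skip
      3 gray
        3→5: 5 black — skip
        3→2: 2 black — skip
        3→10: 10 is gray → back edge
Back edge closes the cycle 10 → 4 → 6 → 3 → 10; its vertices are {3, 4, 6, 10}.

3, 4, 6, 10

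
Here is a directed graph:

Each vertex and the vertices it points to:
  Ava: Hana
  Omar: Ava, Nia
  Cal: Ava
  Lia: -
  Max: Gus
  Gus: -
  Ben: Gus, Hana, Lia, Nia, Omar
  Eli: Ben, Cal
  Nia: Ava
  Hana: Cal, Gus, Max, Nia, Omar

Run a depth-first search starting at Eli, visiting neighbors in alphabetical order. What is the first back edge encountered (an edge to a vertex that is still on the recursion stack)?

Ava→Hana

DFS from Eli (visiting neighbors in alphabetical order); mark gray on enter, black on exit:
Eli gray
  Ben gray
    Gus gray
    Gus black
    Hana gray
      Cal gray
        Ava gray
          Ava→Hana: Hana is gray → back edge
First back edge: Ava → Hana.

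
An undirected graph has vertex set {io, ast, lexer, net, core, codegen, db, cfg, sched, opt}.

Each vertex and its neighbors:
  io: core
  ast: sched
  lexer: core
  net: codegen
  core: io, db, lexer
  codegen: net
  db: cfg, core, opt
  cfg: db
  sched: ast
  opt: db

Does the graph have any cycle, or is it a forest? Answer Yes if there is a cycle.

No

DFS, tracking each vertex's parent; an edge to a visited non-parent vertex closes a cycle.
Start from opt:
visit opt (parent –)
  visit db (parent opt)
    visit cfg (parent db)
      cfg–db: parent, skip
    visit core (parent db)
      visit io (parent core)
        io–core: parent, skip
      core–db: parent, skip
      visit lexer (parent core)
        lexer–core: parent, skip
    db–opt: parent, skip
visit ast (parent –)
  visit sched (parent ast)
    sched–ast: parent, skip
visit net (parent –)
  visit codegen (parent net)
    codegen–net: parent, skip
No non-parent visited neighbor found — the graph is a forest.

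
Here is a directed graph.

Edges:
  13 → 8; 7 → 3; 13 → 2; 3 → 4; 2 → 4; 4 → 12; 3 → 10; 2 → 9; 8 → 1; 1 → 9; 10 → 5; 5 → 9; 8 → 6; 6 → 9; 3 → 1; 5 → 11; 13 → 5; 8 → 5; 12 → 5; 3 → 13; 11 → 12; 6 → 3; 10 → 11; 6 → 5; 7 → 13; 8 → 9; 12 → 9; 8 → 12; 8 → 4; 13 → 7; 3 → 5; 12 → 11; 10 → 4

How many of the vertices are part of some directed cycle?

8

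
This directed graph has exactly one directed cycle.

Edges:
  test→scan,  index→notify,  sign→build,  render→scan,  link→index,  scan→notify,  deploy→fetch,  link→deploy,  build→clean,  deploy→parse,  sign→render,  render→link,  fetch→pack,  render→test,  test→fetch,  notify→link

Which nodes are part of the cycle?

DFS with gray/black marking from link:
link gray
  index gray
    notify gray
      notify→link: link is gray → back edge
Back edge closes the cycle link → index → notify → link; its vertices are {link, index, notify}.

link, index, notify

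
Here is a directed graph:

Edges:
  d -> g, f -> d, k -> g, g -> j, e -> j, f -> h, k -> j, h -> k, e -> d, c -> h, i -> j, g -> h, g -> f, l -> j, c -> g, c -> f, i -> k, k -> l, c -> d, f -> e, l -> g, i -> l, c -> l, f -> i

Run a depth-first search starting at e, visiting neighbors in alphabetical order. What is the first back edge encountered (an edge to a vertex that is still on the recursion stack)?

f->d

DFS from e (visiting neighbors in alphabetical order); mark gray on enter, black on exit:
e gray
  d gray
    g gray
      f gray
        f→d: d is gray → back edge
First back edge: f → d.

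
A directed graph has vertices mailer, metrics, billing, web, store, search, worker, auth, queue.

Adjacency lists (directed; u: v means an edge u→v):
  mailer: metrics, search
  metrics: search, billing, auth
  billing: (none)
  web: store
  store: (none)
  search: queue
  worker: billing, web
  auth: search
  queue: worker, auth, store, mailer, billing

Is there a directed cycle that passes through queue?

Yes

queue is on a cycle iff queue can reach itself via ≥1 edge.
queue → auth → search → queue — yes.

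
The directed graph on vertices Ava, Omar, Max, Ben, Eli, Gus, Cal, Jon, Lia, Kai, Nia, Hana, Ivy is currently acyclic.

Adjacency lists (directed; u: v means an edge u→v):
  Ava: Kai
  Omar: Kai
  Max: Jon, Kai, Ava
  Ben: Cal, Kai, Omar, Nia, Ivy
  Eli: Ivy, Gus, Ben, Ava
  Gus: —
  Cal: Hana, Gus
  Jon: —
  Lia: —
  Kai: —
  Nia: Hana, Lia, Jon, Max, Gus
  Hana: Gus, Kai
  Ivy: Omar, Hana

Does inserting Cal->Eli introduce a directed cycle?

Yes

Adding Cal→Eli creates a cycle iff Eli can already reach Cal.
Path from Eli: Eli → Ben → Cal.
So Eli → … → Cal → Eli is a cycle.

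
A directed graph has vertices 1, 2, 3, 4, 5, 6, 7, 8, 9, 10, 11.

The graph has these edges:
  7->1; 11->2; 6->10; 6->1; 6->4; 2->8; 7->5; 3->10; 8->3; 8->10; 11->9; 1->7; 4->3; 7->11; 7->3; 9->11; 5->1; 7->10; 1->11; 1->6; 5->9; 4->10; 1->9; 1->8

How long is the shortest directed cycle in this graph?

For each vertex v, BFS finds the shortest path from v back to v.
The shortest such closed walk is 1 → 7 → 1, length 2.

2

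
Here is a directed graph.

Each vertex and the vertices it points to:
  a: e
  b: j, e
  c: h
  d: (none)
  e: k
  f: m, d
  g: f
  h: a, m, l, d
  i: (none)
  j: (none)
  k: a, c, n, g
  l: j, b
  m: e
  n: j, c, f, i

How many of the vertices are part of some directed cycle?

A vertex is on a directed cycle iff it belongs to a strongly connected component of size ≥ 2 (or has a self-loop).
The vertices on cycles are {a, b, c, e, f, g, h, k, l, m, n} — 11 in total.

11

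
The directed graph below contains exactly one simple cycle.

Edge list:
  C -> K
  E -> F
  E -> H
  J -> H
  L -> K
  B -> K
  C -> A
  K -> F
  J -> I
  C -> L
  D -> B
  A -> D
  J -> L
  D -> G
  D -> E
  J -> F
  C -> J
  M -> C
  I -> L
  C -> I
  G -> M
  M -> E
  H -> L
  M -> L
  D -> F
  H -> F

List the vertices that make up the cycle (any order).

DFS with gray/black marking from D:
D gray
  F gray
  F black
  B gray
    K gray
      K→F: F black — skip
    K black
  B black
  E gray
    E→F: F black — skip
    H gray
      L gray
        L→K: K black — skip
      L black
      H→F: F black — skip
    H black
  E black
  G gray
    M gray
      M→E: E black — skip
      M→L: L black — skip
      C gray
        I gray
          I→L: L black — skip
        I black
        J gray
          J→H: H black — skip
          J→F: F black — skip
          J→I: I black — skip
          J→L: L black — skip
        J black
        C→L: L black — skip
        C→K: K black — skip
        A gray
          A→D: D is gray → back edge
Back edge closes the cycle D → G → M → C → A → D; its vertices are {A, C, D, G, M}.

A, C, D, G, M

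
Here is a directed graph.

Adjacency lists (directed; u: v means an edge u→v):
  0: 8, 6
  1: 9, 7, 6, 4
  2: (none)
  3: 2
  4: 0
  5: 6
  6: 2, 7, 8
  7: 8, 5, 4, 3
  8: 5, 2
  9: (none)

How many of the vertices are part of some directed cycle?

6

A vertex is on a directed cycle iff it belongs to a strongly connected component of size ≥ 2 (or has a self-loop).
The vertices on cycles are {0, 4, 5, 6, 7, 8} — 6 in total.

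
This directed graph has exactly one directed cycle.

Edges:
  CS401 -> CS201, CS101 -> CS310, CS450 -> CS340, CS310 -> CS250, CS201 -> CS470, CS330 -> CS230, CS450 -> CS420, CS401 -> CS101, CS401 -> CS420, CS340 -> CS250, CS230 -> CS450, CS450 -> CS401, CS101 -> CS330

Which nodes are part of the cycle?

CS101, CS230, CS330, CS401, CS450

DFS with gray/black marking from CS450:
CS450 gray
  CS401 gray
    CS420 gray
    CS420 black
    CS101 gray
      CS330 gray
        CS230 gray
          CS230→CS450: CS450 is gray → back edge
Back edge closes the cycle CS450 → CS401 → CS101 → CS330 → CS230 → CS450; its vertices are {CS101, CS230, CS330, CS401, CS450}.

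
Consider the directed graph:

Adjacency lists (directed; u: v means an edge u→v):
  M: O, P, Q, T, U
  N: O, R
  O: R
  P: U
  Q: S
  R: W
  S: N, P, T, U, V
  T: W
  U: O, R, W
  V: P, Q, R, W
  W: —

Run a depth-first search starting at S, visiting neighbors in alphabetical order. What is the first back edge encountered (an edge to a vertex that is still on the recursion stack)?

Q→S

DFS from S (visiting neighbors in alphabetical order); mark gray on enter, black on exit:
S gray
  N gray
    O gray
      R gray
        W gray
        W black
      R black
    O black
    N→R: R black — skip
  N black
  P gray
    U gray
      U→O: O black — skip
      U→R: R black — skip
      U→W: W black — skip
    U black
  P black
  T gray
    T→W: W black — skip
  T black
  S→U: U black — skip
  V gray
    V→P: P black — skip
    Q gray
      Q→S: S is gray → back edge
First back edge: Q → S.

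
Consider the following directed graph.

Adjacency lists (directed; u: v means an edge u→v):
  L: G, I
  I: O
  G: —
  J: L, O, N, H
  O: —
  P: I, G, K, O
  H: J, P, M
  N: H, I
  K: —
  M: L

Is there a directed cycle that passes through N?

N is on a cycle iff N can reach itself via ≥1 edge.
N → H → J → N — yes.

Yes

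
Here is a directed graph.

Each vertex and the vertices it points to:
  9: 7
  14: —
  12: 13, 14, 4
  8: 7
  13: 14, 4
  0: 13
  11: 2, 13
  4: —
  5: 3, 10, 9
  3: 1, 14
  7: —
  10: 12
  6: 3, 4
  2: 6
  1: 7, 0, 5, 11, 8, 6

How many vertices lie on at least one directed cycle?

A vertex is on a directed cycle iff it belongs to a strongly connected component of size ≥ 2 (or has a self-loop).
The vertices on cycles are {1, 2, 3, 5, 6, 11} — 6 in total.

6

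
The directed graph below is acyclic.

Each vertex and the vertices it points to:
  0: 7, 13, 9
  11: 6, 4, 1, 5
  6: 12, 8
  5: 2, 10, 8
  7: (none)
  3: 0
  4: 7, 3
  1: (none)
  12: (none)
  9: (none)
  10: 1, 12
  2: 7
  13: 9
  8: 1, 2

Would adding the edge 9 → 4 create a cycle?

Adding 9→4 creates a cycle iff 4 can already reach 9.
Path from 4: 4 → 3 → 0 → 9.
So 4 → … → 9 → 4 is a cycle.

Yes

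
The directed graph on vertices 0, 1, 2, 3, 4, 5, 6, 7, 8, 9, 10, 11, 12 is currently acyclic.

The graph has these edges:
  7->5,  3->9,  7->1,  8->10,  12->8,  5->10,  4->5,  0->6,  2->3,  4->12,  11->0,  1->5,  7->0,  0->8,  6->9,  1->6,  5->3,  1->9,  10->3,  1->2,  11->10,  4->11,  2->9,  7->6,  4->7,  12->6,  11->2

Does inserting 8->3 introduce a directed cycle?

Adding 8→3 creates a cycle iff 3 can already reach 8.
Explore from 3: no path reaches 8. The graph stays acyclic.

No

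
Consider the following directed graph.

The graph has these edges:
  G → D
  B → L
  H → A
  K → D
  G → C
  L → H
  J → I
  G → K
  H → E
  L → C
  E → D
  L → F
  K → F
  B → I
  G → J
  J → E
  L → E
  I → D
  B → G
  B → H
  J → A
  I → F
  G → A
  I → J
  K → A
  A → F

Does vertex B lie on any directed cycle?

No

B lies on a cycle iff there is a path from B back to itself.
Exploring from B, it never reaches itself; equivalently, its strongly connected component is a singleton.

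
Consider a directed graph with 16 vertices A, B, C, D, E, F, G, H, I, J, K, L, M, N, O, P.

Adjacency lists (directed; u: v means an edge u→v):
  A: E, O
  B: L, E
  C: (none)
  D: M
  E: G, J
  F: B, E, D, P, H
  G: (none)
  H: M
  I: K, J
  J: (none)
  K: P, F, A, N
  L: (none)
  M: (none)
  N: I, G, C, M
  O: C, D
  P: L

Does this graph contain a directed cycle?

Yes

DFS with white/gray/black marking, starting from M:
M gray
M black
A gray
  E gray
    G gray
    G black
    J gray
    J black
  E black
  O gray
    C gray
    C black
    D gray
      D→M: M black — skip
    D black
  O black
A black
B gray
  L gray
  L black
  B→E: E black — skip
B black
F gray
  F→B: B black — skip
  F→E: E black — skip
  F→D: D black — skip
  P gray
    P→L: L black — skip
  P black
  H gray
    H→M: M black — skip
  H black
F black
I gray
  K gray
    K→P: P black — skip
    K→F: F black — skip
    K→A: A black — skip
    N gray
      N→I: I is gray → back edge
Back edge found, so a cycle exists: I → K → N → I.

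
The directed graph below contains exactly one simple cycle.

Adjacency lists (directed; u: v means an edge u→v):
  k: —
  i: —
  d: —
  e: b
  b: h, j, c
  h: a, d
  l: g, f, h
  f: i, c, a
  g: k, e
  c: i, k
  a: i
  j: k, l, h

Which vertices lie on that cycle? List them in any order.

DFS with gray/black marking from b:
b gray
  h gray
    a gray
      i gray
      i black
    a black
    d gray
    d black
  h black
  j gray
    k gray
    k black
    l gray
      g gray
        g→k: k black — skip
        e gray
          e→b: b is gray → back edge
Back edge closes the cycle b → j → l → g → e → b; its vertices are {b, e, g, j, l}.

b, e, g, j, l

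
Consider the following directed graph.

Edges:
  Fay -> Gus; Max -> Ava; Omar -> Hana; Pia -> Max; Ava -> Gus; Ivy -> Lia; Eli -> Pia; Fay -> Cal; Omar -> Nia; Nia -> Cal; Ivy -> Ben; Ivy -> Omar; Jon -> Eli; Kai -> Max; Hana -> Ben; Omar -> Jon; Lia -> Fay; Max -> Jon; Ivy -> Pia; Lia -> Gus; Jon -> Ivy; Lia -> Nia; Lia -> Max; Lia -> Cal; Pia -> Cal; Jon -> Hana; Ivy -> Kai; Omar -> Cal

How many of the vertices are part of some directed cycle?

A vertex is on a directed cycle iff it belongs to a strongly connected component of size ≥ 2 (or has a self-loop).
The vertices on cycles are {Eli, Ivy, Jon, Kai, Lia, Max, Pia, Omar} — 8 in total.

8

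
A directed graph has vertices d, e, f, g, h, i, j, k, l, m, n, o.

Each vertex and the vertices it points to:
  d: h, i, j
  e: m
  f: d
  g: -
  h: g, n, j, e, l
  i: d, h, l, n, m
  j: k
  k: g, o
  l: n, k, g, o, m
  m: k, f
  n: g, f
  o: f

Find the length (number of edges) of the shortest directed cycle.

2

For each vertex v, BFS finds the shortest path from v back to v.
The shortest such closed walk is i → d → i, length 2.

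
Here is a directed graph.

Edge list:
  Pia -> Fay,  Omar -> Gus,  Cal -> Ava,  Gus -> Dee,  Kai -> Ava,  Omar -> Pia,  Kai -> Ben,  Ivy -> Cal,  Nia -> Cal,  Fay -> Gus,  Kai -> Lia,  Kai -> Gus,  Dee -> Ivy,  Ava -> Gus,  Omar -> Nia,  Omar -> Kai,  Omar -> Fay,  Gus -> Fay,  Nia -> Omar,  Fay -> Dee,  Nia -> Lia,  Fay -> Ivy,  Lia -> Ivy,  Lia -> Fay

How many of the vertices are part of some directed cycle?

8

A vertex is on a directed cycle iff it belongs to a strongly connected component of size ≥ 2 (or has a self-loop).
The vertices on cycles are {Ava, Cal, Dee, Fay, Gus, Ivy, Nia, Omar} — 8 in total.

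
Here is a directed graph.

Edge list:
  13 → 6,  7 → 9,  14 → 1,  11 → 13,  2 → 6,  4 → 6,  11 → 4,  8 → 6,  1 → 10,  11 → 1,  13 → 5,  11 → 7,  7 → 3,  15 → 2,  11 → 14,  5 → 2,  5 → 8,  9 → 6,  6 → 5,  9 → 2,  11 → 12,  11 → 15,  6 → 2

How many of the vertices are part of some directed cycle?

A vertex is on a directed cycle iff it belongs to a strongly connected component of size ≥ 2 (or has a self-loop).
The vertices on cycles are {2, 5, 6, 8} — 4 in total.

4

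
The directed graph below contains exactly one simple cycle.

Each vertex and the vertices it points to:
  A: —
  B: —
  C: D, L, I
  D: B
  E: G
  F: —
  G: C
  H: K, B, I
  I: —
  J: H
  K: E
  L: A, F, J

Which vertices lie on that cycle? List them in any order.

C, E, G, H, J, K, L

DFS with gray/black marking from C:
C gray
  D gray
    B gray
    B black
  D black
  L gray
    A gray
    A black
    F gray
    F black
    J gray
      H gray
        K gray
          E gray
            G gray
              G→C: C is gray → back edge
Back edge closes the cycle C → L → J → H → K → E → G → C; its vertices are {C, E, G, H, J, K, L}.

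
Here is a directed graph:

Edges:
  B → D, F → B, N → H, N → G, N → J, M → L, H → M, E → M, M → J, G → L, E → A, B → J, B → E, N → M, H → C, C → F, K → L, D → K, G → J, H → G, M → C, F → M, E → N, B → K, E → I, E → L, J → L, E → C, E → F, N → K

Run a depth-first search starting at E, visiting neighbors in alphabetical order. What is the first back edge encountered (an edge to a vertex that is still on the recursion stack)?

B→E

DFS from E (visiting neighbors in alphabetical order); mark gray on enter, black on exit:
E gray
  A gray
  A black
  C gray
    F gray
      B gray
        D gray
          K gray
            L gray
            L black
          K black
        D black
        B→E: E is gray → back edge
First back edge: B → E.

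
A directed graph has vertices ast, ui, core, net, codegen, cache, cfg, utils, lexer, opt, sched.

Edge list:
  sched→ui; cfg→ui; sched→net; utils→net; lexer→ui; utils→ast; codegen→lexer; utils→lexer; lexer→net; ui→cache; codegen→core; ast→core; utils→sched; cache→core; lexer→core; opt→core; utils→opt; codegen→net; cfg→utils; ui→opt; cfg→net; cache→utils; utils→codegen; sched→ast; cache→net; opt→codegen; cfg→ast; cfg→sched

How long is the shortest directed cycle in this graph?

For each vertex v, BFS finds the shortest path from v back to v.
The shortest such closed walk is ui → opt → codegen → lexer → ui, length 4.

4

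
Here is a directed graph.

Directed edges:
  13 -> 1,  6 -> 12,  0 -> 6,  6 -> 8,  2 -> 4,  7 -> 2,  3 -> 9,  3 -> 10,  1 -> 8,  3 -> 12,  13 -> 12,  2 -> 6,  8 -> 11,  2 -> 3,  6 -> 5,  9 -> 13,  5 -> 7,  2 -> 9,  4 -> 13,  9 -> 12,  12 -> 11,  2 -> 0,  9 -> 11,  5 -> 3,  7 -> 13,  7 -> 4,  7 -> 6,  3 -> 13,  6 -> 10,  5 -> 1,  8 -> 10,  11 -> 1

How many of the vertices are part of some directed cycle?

A vertex is on a directed cycle iff it belongs to a strongly connected component of size ≥ 2 (or has a self-loop).
The vertices on cycles are {0, 1, 2, 5, 6, 7, 8, 11} — 8 in total.

8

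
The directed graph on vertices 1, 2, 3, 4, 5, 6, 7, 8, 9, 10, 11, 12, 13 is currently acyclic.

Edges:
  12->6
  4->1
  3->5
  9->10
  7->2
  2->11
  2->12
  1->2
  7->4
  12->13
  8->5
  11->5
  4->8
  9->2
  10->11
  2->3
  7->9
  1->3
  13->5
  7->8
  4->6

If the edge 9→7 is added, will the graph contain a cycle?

Adding 9→7 creates a cycle iff 7 can already reach 9.
Path from 7: 7 → 9.
So 7 → … → 9 → 7 is a cycle.

Yes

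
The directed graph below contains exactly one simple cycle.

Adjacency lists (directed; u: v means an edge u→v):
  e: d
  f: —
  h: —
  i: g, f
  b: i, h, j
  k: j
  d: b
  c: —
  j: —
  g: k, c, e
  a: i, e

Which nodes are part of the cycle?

b, d, e, g, i

DFS with gray/black marking from i:
i gray
  g gray
    k gray
      j gray
      j black
    k black
    c gray
    c black
    e gray
      d gray
        b gray
          b→i: i is gray → back edge
Back edge closes the cycle i → g → e → d → b → i; its vertices are {b, d, e, g, i}.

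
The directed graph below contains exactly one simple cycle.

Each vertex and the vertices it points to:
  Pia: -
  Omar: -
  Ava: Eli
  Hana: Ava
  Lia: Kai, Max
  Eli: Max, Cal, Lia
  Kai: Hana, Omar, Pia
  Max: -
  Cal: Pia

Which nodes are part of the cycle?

DFS with gray/black marking from Ava:
Ava gray
  Eli gray
    Max gray
    Max black
    Cal gray
      Pia gray
      Pia black
    Cal black
    Lia gray
      Kai gray
        Hana gray
          Hana→Ava: Ava is gray → back edge
Back edge closes the cycle Ava → Eli → Lia → Kai → Hana → Ava; its vertices are {Ava, Eli, Kai, Lia, Hana}.

Ava, Eli, Kai, Lia, Hana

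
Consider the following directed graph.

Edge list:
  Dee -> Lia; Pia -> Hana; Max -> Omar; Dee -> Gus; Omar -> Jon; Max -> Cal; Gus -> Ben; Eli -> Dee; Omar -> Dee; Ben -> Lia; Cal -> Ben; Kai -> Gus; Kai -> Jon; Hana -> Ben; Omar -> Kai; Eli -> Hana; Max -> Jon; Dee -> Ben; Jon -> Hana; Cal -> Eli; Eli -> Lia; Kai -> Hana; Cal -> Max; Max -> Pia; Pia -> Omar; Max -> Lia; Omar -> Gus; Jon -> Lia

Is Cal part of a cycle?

Yes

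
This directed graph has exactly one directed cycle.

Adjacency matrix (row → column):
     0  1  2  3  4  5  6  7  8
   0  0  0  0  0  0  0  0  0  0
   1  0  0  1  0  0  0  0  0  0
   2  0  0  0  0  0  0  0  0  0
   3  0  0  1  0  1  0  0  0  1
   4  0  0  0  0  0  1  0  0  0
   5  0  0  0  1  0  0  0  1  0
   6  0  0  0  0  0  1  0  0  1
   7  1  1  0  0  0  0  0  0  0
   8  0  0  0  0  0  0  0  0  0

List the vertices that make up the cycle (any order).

3, 4, 5

DFS with gray/black marking from 5:
5 gray
  7 gray
    0 gray
    0 black
    1 gray
      2 gray
      2 black
    1 black
  7 black
  3 gray
    8 gray
    8 black
    3→2: 2 black — skip
    4 gray
      4→5: 5 is gray → back edge
Back edge closes the cycle 5 → 3 → 4 → 5; its vertices are {3, 4, 5}.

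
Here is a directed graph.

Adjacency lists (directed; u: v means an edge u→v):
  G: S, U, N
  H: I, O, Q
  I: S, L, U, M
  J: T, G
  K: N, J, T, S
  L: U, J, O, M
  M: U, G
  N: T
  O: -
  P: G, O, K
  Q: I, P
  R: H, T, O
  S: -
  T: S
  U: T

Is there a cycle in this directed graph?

DFS with white/gray/black marking, starting from R:
R gray
  H gray
    I gray
      S gray
      S black
      L gray
        U gray
          T gray
            T→S: S black — skip
          T black
        U black
        J gray
          J→T: T black — skip
          G gray
            G→S: S black — skip
            G→U: U black — skip
            N gray
              N→T: T black — skip
            N black
          G black
        J black
        O gray
        O black
        M gray
          M→U: U black — skip
          M→G: G black — skip
        M black
      L black
      I→U: U black — skip
      I→M: M black — skip
    I black
    H→O: O black — skip
    Q gray
      Q→I: I black — skip
      P gray
        P→G: G black — skip
        P→O: O black — skip
        K gray
          K→N: N black — skip
          K→J: J black — skip
          K→T: T black — skip
          K→S: S black — skip
        K black
      P black
    Q black
  H black
  R→T: T black — skip
  R→O: O black — skip
R black
Every edge goes to a white or black vertex — no back edge, so the graph is acyclic.

No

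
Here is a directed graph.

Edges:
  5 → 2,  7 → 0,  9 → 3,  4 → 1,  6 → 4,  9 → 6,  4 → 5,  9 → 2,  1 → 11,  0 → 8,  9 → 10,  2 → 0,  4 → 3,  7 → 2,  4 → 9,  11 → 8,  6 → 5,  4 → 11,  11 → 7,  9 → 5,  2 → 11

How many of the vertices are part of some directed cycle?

6

A vertex is on a directed cycle iff it belongs to a strongly connected component of size ≥ 2 (or has a self-loop).
The vertices on cycles are {2, 4, 6, 7, 9, 11} — 6 in total.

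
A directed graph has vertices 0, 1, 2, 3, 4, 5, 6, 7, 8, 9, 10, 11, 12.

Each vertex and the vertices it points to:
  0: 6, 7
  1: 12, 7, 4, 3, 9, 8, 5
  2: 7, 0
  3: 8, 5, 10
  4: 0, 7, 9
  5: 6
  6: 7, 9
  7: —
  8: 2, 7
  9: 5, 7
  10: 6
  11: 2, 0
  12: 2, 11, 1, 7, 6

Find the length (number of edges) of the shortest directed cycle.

For each vertex v, BFS finds the shortest path from v back to v.
The shortest such closed walk is 1 → 12 → 1, length 2.

2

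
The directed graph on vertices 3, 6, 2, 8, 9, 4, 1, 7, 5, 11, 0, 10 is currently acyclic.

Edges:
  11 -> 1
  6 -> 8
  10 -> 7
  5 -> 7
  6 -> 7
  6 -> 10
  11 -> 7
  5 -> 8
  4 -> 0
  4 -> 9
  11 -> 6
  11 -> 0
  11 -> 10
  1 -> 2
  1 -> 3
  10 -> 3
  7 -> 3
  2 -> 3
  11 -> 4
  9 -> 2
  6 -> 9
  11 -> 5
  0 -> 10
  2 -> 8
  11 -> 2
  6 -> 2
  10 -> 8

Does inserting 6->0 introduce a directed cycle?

No

Adding 6→0 creates a cycle iff 0 can already reach 6.
Explore from 0: no path reaches 6. The graph stays acyclic.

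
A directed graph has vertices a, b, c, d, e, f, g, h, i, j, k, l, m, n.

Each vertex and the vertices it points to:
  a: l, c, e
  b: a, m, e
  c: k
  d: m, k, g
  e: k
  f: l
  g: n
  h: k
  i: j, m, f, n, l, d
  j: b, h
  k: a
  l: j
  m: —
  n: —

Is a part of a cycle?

Yes

a is on a cycle iff a can reach itself via ≥1 edge.
a → c → k → a — yes.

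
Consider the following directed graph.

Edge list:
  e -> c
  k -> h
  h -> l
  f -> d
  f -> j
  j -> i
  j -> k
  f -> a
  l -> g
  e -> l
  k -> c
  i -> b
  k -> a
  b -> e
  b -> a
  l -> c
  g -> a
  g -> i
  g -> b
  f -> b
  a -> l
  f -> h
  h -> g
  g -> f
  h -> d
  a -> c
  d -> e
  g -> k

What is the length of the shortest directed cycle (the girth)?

For each vertex v, BFS finds the shortest path from v back to v.
The shortest such closed walk is f → h → g → f, length 3.

3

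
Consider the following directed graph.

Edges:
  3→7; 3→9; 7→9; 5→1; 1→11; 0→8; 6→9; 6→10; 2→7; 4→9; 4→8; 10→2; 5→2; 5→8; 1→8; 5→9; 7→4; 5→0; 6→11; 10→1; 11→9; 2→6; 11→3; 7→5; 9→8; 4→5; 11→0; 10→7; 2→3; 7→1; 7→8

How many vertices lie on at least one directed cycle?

A vertex is on a directed cycle iff it belongs to a strongly connected component of size ≥ 2 (or has a self-loop).
The vertices on cycles are {1, 2, 3, 4, 5, 6, 7, 10, 11} — 9 in total.

9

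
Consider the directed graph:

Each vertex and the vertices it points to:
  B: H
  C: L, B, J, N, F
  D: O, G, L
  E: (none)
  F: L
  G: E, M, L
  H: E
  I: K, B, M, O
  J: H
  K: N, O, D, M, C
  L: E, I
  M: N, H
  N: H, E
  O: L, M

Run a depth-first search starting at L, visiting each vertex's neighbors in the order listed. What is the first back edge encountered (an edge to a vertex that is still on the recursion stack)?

DFS from L (visiting each vertex's neighbors in the order listed); mark gray on enter, black on exit:
L gray
  E gray
  E black
  I gray
    K gray
      N gray
        H gray
          H→E: E black — skip
        H black
        N→E: E black — skip
      N black
      O gray
        O→L: L is gray → back edge
First back edge: O → L.

O->L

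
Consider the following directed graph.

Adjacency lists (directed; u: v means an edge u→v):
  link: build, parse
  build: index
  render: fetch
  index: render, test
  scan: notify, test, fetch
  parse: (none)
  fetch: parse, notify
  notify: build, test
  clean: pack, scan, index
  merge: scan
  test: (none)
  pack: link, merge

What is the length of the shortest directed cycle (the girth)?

For each vertex v, BFS finds the shortest path from v back to v.
The shortest such closed walk is index → render → fetch → notify → build → index, length 5.

5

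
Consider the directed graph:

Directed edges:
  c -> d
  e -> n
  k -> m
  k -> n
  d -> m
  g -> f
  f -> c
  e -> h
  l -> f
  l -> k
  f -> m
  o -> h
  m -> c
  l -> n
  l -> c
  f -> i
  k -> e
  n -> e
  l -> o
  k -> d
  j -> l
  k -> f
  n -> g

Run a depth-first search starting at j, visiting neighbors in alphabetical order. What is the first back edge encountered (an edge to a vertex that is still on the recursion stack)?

m→c

DFS from j (visiting neighbors in alphabetical order); mark gray on enter, black on exit:
j gray
  l gray
    c gray
      d gray
        m gray
          m→c: c is gray → back edge
First back edge: m → c.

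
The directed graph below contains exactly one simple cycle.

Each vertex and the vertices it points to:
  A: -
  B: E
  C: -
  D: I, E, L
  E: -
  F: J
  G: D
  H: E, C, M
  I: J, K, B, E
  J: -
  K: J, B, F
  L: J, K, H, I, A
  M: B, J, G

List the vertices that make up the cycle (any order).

DFS with gray/black marking from G:
G gray
  D gray
    I gray
      J gray
      J black
      K gray
        K→J: J black — skip
        B gray
          E gray
          E black
        B black
        F gray
          F→J: J black — skip
        F black
      K black
      I→B: B black — skip
      I→E: E black — skip
    I black
    D→E: E black — skip
    L gray
      L→J: J black — skip
      L→K: K black — skip
      H gray
        H→E: E black — skip
        C gray
        C black
        M gray
          M→B: B black — skip
          M→J: J black — skip
          M→G: G is gray → back edge
Back edge closes the cycle G → D → L → H → M → G; its vertices are {D, G, H, L, M}.

D, G, H, L, M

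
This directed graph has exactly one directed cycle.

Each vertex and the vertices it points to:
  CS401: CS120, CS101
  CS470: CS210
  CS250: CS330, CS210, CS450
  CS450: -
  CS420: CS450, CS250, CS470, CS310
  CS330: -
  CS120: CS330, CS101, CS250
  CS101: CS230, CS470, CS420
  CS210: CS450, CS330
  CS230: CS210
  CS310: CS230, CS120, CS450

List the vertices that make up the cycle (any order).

DFS with gray/black marking from CS101:
CS101 gray
  CS230 gray
    CS210 gray
      CS450 gray
      CS450 black
      CS330 gray
      CS330 black
    CS210 black
  CS230 black
  CS470 gray
    CS470→CS210: CS210 black — skip
  CS470 black
  CS420 gray
    CS420→CS450: CS450 black — skip
    CS250 gray
      CS250→CS330: CS330 black — skip
      CS250→CS210: CS210 black — skip
      CS250→CS450: CS450 black — skip
    CS250 black
    CS420→CS470: CS470 black — skip
    CS310 gray
      CS310→CS230: CS230 black — skip
      CS120 gray
        CS120→CS330: CS330 black — skip
        CS120→CS101: CS101 is gray → back edge
Back edge closes the cycle CS101 → CS420 → CS310 → CS120 → CS101; its vertices are {CS101, CS120, CS310, CS420}.

CS101, CS120, CS310, CS420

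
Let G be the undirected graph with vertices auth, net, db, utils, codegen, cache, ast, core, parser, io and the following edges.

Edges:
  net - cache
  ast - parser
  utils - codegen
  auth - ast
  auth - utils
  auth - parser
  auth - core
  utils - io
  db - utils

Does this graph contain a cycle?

DFS, tracking each vertex's parent; an edge to a visited non-parent vertex closes a cycle.
Start from auth:
visit auth (parent –)
  visit core (parent auth)
    core–auth: parent, skip
  visit parser (parent auth)
    parser–auth: parent, skip
    visit ast (parent parser)
      ast–parser: parent, skip
      ast–auth: auth visited and ≠ parent → cycle
Cycle: auth – parser – ast – auth.

Yes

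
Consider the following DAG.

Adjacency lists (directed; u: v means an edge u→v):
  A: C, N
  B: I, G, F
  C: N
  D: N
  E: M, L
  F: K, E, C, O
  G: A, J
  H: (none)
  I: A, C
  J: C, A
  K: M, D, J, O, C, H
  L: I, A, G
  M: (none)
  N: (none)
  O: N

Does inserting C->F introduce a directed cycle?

Yes

Adding C→F creates a cycle iff F can already reach C.
Path from F: F → C.
So F → … → C → F is a cycle.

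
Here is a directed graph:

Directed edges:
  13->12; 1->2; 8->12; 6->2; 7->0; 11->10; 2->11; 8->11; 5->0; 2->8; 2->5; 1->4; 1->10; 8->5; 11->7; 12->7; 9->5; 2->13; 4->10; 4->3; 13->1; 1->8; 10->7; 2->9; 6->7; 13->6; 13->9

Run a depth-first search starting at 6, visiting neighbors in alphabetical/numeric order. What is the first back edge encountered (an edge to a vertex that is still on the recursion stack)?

1->2

DFS from 6 (visiting neighbors in alphabetical/numeric order); mark gray on enter, black on exit:
6 gray
  2 gray
    5 gray
      0 gray
      0 black
    5 black
    8 gray
      8→5: 5 black — skip
      11 gray
        7 gray
          7→0: 0 black — skip
        7 black
        10 gray
          10→7: 7 black — skip
        10 black
      11 black
      12 gray
        12→7: 7 black — skip
      12 black
    8 black
    9 gray
      9→5: 5 black — skip
    9 black
    2→11: 11 black — skip
    13 gray
      1 gray
        1→2: 2 is gray → back edge
First back edge: 1 → 2.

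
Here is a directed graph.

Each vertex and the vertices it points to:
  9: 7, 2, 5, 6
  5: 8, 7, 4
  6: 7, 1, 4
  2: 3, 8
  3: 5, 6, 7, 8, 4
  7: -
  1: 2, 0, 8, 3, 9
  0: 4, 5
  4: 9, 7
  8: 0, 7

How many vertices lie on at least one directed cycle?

A vertex is on a directed cycle iff it belongs to a strongly connected component of size ≥ 2 (or has a self-loop).
The vertices on cycles are {0, 1, 2, 3, 4, 5, 6, 8, 9} — 9 in total.

9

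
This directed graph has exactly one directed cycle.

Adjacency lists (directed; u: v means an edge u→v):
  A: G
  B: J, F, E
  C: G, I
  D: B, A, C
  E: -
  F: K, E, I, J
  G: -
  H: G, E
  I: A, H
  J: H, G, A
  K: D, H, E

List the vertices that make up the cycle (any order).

B, D, F, K

DFS with gray/black marking from D:
D gray
  B gray
    J gray
      H gray
        G gray
        G black
        E gray
        E black
      H black
      J→G: G black — skip
      A gray
        A→G: G black — skip
      A black
    J black
    F gray
      K gray
        K→D: D is gray → back edge
Back edge closes the cycle D → B → F → K → D; its vertices are {B, D, F, K}.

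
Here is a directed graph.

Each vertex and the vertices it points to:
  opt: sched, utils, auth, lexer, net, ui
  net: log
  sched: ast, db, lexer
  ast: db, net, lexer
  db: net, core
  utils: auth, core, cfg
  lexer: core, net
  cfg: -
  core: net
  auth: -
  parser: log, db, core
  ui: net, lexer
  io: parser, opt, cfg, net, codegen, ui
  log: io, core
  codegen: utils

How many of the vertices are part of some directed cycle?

13

A vertex is on a directed cycle iff it belongs to a strongly connected component of size ≥ 2 (or has a self-loop).
The vertices on cycles are {db, io, ui, ast, log, net, opt, core, lexer, sched, utils, parser, codegen} — 13 in total.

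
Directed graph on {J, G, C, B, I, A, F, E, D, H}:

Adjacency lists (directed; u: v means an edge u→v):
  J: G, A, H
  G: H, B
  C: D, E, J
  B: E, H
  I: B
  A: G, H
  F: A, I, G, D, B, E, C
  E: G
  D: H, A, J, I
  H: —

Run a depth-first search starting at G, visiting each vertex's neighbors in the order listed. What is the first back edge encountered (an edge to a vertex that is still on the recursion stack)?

DFS from G (visiting each vertex's neighbors in the order listed); mark gray on enter, black on exit:
G gray
  H gray
  H black
  B gray
    E gray
      E→G: G is gray → back edge
First back edge: E → G.

E->G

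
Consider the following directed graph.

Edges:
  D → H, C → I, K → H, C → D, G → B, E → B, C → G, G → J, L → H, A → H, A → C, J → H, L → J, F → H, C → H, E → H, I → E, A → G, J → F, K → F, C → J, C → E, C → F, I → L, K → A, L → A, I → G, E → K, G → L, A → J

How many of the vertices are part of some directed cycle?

7

A vertex is on a directed cycle iff it belongs to a strongly connected component of size ≥ 2 (or has a self-loop).
The vertices on cycles are {A, C, E, G, I, K, L} — 7 in total.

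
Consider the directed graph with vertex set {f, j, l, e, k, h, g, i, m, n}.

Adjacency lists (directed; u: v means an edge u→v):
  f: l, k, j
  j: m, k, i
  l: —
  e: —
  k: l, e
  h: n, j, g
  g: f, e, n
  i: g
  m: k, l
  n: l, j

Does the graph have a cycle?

DFS with white/gray/black marking, starting from g:
g gray
  f gray
    l gray
    l black
    k gray
      k→l: l black — skip
      e gray
      e black
    k black
    j gray
      m gray
        m→k: k black — skip
        m→l: l black — skip
      m black
      j→k: k black — skip
      i gray
        i→g: g is gray → back edge
Back edge found, so a cycle exists: g → f → j → i → g.

Yes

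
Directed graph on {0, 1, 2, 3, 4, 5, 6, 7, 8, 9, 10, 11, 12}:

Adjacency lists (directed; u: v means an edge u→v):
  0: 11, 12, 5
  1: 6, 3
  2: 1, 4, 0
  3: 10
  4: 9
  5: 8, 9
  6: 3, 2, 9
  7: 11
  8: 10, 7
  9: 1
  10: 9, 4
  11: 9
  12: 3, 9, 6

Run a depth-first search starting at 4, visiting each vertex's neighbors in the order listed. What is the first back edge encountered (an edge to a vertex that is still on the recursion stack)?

10→9

DFS from 4 (visiting each vertex's neighbors in the order listed); mark gray on enter, black on exit:
4 gray
  9 gray
    1 gray
      6 gray
        3 gray
          10 gray
            10→9: 9 is gray → back edge
First back edge: 10 → 9.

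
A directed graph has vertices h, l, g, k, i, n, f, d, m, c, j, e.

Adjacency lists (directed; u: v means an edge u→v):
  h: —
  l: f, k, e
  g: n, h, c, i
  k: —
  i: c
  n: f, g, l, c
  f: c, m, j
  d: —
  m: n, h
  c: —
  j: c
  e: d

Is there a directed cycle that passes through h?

h lies on a cycle iff there is a path from h back to itself.
Exploring from h, it never reaches itself; equivalently, its strongly connected component is a singleton.

No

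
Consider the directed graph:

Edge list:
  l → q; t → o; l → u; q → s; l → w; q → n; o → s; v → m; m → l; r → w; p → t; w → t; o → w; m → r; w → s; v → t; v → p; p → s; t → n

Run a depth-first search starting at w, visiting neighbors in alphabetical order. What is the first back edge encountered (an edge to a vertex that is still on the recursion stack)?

DFS from w (visiting neighbors in alphabetical order); mark gray on enter, black on exit:
w gray
  s gray
  s black
  t gray
    n gray
    n black
    o gray
      o→s: s black — skip
      o→w: w is gray → back edge
First back edge: o → w.

o->w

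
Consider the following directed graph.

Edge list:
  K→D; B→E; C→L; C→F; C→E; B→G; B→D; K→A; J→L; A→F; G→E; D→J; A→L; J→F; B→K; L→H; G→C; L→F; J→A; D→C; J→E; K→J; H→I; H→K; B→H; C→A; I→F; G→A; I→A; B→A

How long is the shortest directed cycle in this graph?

4

For each vertex v, BFS finds the shortest path from v back to v.
The shortest such closed walk is K → J → L → H → K, length 4.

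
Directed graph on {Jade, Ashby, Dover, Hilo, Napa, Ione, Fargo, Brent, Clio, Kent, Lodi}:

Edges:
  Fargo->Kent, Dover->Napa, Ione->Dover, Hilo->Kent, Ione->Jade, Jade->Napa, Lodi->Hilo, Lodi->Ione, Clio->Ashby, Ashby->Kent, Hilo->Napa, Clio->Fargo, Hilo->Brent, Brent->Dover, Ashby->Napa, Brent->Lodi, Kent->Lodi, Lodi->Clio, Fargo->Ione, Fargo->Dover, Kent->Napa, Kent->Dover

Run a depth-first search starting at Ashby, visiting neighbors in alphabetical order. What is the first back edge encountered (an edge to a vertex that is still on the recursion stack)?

DFS from Ashby (visiting neighbors in alphabetical order); mark gray on enter, black on exit:
Ashby gray
  Kent gray
    Dover gray
      Napa gray
      Napa black
    Dover black
    Lodi gray
      Clio gray
        Clio→Ashby: Ashby is gray → back edge
First back edge: Clio → Ashby.

Clio->Ashby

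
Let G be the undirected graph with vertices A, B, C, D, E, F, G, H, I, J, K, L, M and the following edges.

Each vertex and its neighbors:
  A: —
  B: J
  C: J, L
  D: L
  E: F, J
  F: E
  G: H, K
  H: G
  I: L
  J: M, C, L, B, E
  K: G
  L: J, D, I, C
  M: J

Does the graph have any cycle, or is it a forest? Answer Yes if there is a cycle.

Yes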